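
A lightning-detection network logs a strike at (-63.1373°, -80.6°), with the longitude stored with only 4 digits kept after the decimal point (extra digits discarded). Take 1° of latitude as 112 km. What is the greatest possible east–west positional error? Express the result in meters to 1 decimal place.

5.1 meters

Truncating at 4 decimal places can drop up to a full unit in the last place, so the longitude may be off by as much as 0.0001°.
At latitude 63.1373° a degree of longitude spans 112000 m × cos 63.1373° = 112000 × 0.4519 ≈ 50607.7 m.
Maximum E–W displacement: 0.0001 × 50607.7 = 5.06077 m.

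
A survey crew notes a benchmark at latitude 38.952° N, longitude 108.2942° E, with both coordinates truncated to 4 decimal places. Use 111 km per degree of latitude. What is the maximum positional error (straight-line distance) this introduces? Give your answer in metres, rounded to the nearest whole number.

14 metres

Truncating at 4 decimal places can drop up to a full unit in the last place, so each coordinate may be off by as much as 0.0001°.
North–south component: 0.0001° × 111000 = 11.1 m.
East–west component at 38.952°: 0.0001° × 111000 × cos 38.952° ≈ 0.0001 × 86321.7 ≈ 8.63217 m.
Combining orthogonally: (11.1² + 8.63217²)^½ ≈ 14.0614 m.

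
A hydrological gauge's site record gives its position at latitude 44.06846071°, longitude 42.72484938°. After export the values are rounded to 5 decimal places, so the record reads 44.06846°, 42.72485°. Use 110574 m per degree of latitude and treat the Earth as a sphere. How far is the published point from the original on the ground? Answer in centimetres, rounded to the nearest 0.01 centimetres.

The latitude changed by +0.00000071° and the longitude by -0.00000062°.
North–south shift: 0.00000071 × 110574 = 0.0785075 m.
E–W at 44.0685°: -0.00000062° × 110574 × cos 44.0685° = -0.00000062 × 110574 × 0.7185 ≈ -0.049258 m.
Distance: √(0.0785075² + 0.049258²) ≈ 0.0926811 m.
That is 0.0926811 m = 9.2681 cm.

9.27 centimetres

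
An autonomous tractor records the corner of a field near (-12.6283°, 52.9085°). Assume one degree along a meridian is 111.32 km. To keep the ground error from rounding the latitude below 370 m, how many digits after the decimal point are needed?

3

One degree of latitude covers 111320 m.
Rounding to N decimal places gives at most 0.5 × 10⁻ᴺ degrees of error, i.e. 0.5 × 10⁻ᴺ × 111320 m.
Need 0.5 × 111320 × 10⁻ᴺ ≤ 370 → 10⁻ᴺ ≤ 6.648e-03, so N ≥ 2.18.
N = 2 would give 557 m (too coarse); N = 3 gives 55.7 m ≤ 370 m.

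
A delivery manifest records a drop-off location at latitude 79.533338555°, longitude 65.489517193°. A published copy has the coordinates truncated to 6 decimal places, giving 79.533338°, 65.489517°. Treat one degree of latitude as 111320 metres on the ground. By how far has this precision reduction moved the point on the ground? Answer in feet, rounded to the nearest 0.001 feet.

The latitude changed by +0.000000555° and the longitude by +0.000000193°.
North–south shift: 0.000000555 × 111320 = 0.0617826 m.
East–west at this latitude: 0.000000193° × 111320 × cos 79.5333° ≈ 0.000000193 × 20222.8 = 0.00390299 m.
Hypotenuse of the two orthogonal shifts: √(0.0617826² + 0.00390299²) = 0.0619058 m.
In feet: 0.0619058 m ÷ 0.3048 ≈ 0.2031 ft.

0.203 feet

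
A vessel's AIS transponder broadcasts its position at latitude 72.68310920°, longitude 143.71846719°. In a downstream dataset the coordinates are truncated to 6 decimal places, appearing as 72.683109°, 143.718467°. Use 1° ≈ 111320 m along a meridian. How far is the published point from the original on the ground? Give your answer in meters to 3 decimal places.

0.023 meters

The latitude changed by +0.00000020° and the longitude by +0.00000019°.
North–south shift: 0.00000020 × 111320 = 0.022264 m.
East–west at this latitude: 0.00000019° × 111320 × cos 72.6831° ≈ 0.00000019 × 33135.1 = 0.00629567 m.
Combined displacement = (0.022264² + 0.00629567²)^½ ≈ 0.023137 m.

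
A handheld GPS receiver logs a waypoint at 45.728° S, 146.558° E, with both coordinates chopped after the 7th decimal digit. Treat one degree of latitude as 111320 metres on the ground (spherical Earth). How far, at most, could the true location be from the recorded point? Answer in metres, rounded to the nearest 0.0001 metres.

0.0136 metres

Truncating at 7 decimal places can drop up to a full unit in the last place, so each coordinate may be off by as much as 1e-07°.
North–south component: 1e-07° × 111320 = 0.011132 m.
Longitude error → 1e-07 × 111320 × cos 45.728° = 1e-07 × 111320 × 0.6981 ≈ 0.00777086 m.
The two errors are perpendicular, so the maximum displacement is √(0.011132² + 0.00777086²) ≈ 0.013576 m.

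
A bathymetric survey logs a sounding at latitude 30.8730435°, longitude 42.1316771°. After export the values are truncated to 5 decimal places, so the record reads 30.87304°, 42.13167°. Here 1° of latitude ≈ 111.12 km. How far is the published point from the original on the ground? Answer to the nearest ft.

Δlat = 30.8730435 − 30.87304 = +0.0000035°; Δlon = 42.1316771 − 42.13167 = +0.0000071°.
N–S: 0.0000035° × 111120 m/° = 0.38892 m.
E–W at 30.873°: 0.0000071° × 111120 × cos 30.873° = 0.0000071 × 111120 × 0.8583 ≈ 0.677163 m.
Hypotenuse of the two orthogonal shifts: √(0.38892² + 0.677163²) = 0.780902 m.
Converting: 0.780902 m × 3.2808 ft/m ≈ 2.562 ft.

3 ft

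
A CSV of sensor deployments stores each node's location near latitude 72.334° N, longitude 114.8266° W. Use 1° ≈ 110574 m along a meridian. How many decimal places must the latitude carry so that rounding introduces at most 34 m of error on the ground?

One degree of latitude covers 110574 m.
N decimal places → at most half a unit in the last place, 0.5 × 10⁻ᴺ° = 110574/2 × 10⁻ᴺ m.
Need 0.5 × 110574 × 10⁻ᴺ ≤ 34 → 10⁻ᴺ ≤ 6.150e-04, so N ≥ 3.21.
So 4 decimal places suffice (5.53 m); 3 would allow up to 55.3 m.

4 decimal places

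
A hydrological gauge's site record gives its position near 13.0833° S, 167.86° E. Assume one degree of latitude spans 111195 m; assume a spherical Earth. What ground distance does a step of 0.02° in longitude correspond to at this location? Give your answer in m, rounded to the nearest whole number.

At 13.0833° a degree of longitude is 111195 × cos 13.0833° ≈ 108309 m, so 0.02° corresponds to 2166.17 m.

2166 m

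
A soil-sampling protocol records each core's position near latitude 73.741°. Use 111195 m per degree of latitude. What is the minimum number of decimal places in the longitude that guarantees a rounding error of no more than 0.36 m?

At 73.741° one degree of longitude covers 111195 × cos 73.741° ≈ 111195 × 0.2800 ≈ 31132.4 m.
Rounding to N decimal places gives at most 0.5 × 10⁻ᴺ degrees of error, i.e. 0.5 × 10⁻ᴺ × 31132.4 m.
Setting 15566.2 × 10⁻ᴺ ≤ 0.36 gives 10ᴺ ≥ 4.324e+04, i.e. N ≥ 4.64.
At 4 places the error can reach 1.56 m, but 5 places keeps it to 0.156 m.

5 decimal places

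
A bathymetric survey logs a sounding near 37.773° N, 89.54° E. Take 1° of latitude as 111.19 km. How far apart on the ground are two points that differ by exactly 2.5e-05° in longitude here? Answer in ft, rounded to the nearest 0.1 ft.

One degree of longitude here spans 111190 × cos 37.773° = 111190 × 0.7904 ≈ 87889.4 m; 2.5e-05° of that is 2.19724 m.
Converting: 2.19724 m × 3.2808 ft/m ≈ 7.2088 ft.

7.2 ft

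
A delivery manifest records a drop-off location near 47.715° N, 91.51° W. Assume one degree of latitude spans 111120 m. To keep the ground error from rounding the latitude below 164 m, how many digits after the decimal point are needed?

3 decimal places

One degree of latitude covers 111120 m.
Rounding to N decimal places gives at most 0.5 × 10⁻ᴺ degrees of error, i.e. 0.5 × 10⁻ᴺ × 111120 m.
Setting 55560 × 10⁻ᴺ ≤ 164 gives 10ᴺ ≥ 338.8, i.e. N ≥ 2.53.
At 2 places the error can reach 556 m, but 3 places keeps it to 55.6 m.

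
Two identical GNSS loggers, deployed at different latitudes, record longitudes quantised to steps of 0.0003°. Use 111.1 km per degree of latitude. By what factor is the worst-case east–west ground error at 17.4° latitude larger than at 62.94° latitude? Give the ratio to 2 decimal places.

2.10

With a 0.0003° grid the true value lies within half a step, ±0.0003°/2 = ±0.00015°, of the stored one.
Error at 17.4° = 0.00015° × 111100 × cos 17.4° ≈ 16.665 × 0.9542 = 15.902 m.
At 62.94°: 0.00015° × 111100 × cos 62.94° = 0.00015 × 111100 × 0.4549 ≈ 7.5813 m.
The ratio reduces to cos 17.4° / cos 62.94° = 0.9542/0.4549 ≈ 2.0976.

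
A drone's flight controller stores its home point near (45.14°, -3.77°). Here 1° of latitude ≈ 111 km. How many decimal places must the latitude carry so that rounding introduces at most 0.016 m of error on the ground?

7 decimal places

One degree of latitude covers 111000 m.
Rounding to N decimal places gives at most 0.5 × 10⁻ᴺ degrees of error, i.e. 0.5 × 10⁻ᴺ × 111000 m.
Setting 55500 × 10⁻ᴺ ≤ 0.016 gives 10ᴺ ≥ 3.469e+06, i.e. N ≥ 6.54.
At 6 places the error can reach 0.0555 m, but 7 places keeps it to 0.00555 m.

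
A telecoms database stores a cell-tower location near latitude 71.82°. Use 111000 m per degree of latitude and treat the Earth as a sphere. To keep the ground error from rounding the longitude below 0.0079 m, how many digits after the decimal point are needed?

7

At 71.82° one degree of longitude covers 111000 × cos 71.82° ≈ 111000 × 0.3120 ≈ 34632.4 m.
With N decimal places the half-ulp bound is 0.5·10⁻ᴺ°, or 0.5·10⁻ᴺ × 34632.4 m on the ground.
Need 0.5 × 34632.4 × 10⁻ᴺ ≤ 0.0079 → 10⁻ᴺ ≤ 4.562e-07, so N ≥ 6.34.
So 7 decimal places suffice (0.00173 m); 6 would allow up to 0.0173 m.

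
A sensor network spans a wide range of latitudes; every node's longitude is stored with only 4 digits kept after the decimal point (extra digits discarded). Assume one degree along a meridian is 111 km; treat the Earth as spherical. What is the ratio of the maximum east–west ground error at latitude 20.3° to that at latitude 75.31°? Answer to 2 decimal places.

Truncating at 4 decimal places can drop up to a full unit in the last place, so the longitude may be off by as much as 0.0001°.
At 20.3°: 0.0001° × 111000 × cos 20.3° = 0.0001 × 111000 × 0.9379 ≈ 10.411 m.
At 75.31°: 0.0001° × 111000 × cos 75.31° = 0.0001 × 111000 × 0.2536 ≈ 2.8148 m.
The ratio reduces to cos 20.3° / cos 75.31° = 0.9379/0.2536 ≈ 3.6985.

3.70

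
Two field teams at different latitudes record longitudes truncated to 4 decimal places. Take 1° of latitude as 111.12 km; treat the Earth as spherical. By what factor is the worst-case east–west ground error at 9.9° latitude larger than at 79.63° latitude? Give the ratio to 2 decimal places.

5.47

Truncating at 4 decimal places can drop up to a full unit in the last place, so the longitude may be off by as much as 0.0001°.
Error at 9.9° = 0.0001° × 111120 × cos 9.9° ≈ 11.112 × 0.9851 = 10.947 m.
At 79.63°: 0.0001° × 111120 × cos 79.63° = 0.0001 × 111120 × 0.1800 ≈ 2.0002 m.
The ratio reduces to cos 9.9° / cos 79.63° = 0.9851/0.1800 ≈ 5.4727.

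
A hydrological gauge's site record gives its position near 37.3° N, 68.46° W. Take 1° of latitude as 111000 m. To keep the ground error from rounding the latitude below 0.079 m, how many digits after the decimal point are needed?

One degree of latitude covers 111000 m.
N decimal places → at most half a unit in the last place, 0.5 × 10⁻ᴺ° = 111000/2 × 10⁻ᴺ m.
Need 0.5 × 111000 × 10⁻ᴺ ≤ 0.079 → 10⁻ᴺ ≤ 1.423e-06, so N ≥ 5.85.
So 6 decimal places suffice (0.0555 m); 5 would allow up to 0.555 m.

6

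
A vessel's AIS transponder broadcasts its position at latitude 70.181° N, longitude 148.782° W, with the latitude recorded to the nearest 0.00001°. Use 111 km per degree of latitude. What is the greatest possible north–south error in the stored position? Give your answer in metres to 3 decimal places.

Rounding to 5 decimal places leaves the latitude within ±5e-06° of the true value.
Along the meridian that is 5e-06° × 111000 m/° = 0.555 m.

0.555 metres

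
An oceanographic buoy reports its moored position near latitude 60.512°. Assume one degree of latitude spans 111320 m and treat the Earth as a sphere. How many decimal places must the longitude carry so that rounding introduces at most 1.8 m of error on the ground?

5 decimal places

At 60.512° one degree of longitude covers 111320 × cos 60.512° ≈ 111320 × 0.4922 ≈ 54796.3 m.
With N decimal places the half-ulp bound is 0.5·10⁻ᴺ°, or 0.5·10⁻ᴺ × 54796.3 m on the ground.
Need 0.5 × 54796.3 × 10⁻ᴺ ≤ 1.8 → 10⁻ᴺ ≤ 6.570e-05, so N ≥ 4.18.
N = 4 would give 2.74 m (too coarse); N = 5 gives 0.274 m ≤ 1.8 m.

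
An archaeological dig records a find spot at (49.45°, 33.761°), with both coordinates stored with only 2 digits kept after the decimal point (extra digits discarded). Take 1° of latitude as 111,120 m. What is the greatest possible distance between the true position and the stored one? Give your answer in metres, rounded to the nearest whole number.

1325 metres

Truncating at 2 decimal places can drop up to a full unit in the last place, so each coordinate may be off by as much as 0.01°.
N–S: 0.01° × 111120 m/° = 1111.2 m.
E–W at 49.45°: 0.01° × 111120 × cos 49.45° = 0.01 × 111120 × 0.6501 ≈ 722.404 m.
Worst case both components are at the extreme and orthogonal: √(1111.2² + 722.404²) ≈ 1325.38 m.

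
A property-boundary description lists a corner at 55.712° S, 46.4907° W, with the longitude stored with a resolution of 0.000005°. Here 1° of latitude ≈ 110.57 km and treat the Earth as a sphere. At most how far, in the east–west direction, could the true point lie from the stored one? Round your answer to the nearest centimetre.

16 centimetres

With a 0.000005° grid the true value lies within half a step, ±0.000005°/2 = ±2.5e-06°, of the stored one.
Parallels shrink by cos φ, so at 55.712° a degree of longitude is 110570 × 0.5634 ≈ 62289.9 m.
So at most 2.5e-06° × 62289.9 ≈ 0.155725 m east–west.
That is 0.155725 m = 15.572 cm.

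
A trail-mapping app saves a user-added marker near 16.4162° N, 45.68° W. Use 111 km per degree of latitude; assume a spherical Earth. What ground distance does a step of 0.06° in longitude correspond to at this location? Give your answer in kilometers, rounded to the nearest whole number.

6 kilometers

One degree of longitude here spans 111000 × cos 16.4162° = 111000 × 0.9592 ≈ 106475 m; 0.06° of that is 6388.5 m.
That is 6388.5 m = 6.3885 km.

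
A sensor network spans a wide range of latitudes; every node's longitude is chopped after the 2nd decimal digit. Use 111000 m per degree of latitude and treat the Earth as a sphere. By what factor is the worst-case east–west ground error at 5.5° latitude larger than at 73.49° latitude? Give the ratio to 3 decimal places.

3.503

Truncating at 2 decimal places can drop up to a full unit in the last place, so the longitude may be off by as much as 0.01°.
Error at 5.5° = 0.01° × 111000 × cos 5.5° ≈ 1110 × 0.9954 = 1104.9 m.
Error at 73.49° = 0.01° × 111000 × cos 73.49° ≈ 1110 × 0.2842 = 315.44 m.
The ratio reduces to cos 5.5° / cos 73.49° = 0.9954/0.2842 ≈ 3.5027.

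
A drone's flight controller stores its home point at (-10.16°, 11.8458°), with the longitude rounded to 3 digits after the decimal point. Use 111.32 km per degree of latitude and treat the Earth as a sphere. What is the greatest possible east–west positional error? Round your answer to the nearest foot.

180 feet

Rounding to 3 decimal places leaves the longitude within ±0.0005° of the true value.
One degree of longitude at 10.16° is 111320 × cos 10.16° ≈ 111320 × 0.9843 = 109574 m.
Maximum E–W displacement: 0.0005 × 109574 = 54.7872 m.
Converting: 54.7872 m × 3.2808 ft/m ≈ 179.75 ft.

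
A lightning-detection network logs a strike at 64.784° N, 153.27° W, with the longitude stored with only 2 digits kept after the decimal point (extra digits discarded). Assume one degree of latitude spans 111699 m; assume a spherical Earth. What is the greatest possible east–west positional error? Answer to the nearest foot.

Truncating at 2 decimal places can drop up to a full unit in the last place, so the longitude may be off by as much as 0.01°.
One degree of longitude at 64.784° is 111699 × cos 64.784° ≈ 111699 × 0.4260 = 47587.3 m.
So at most 0.01° × 47587.3 ≈ 475.873 m east–west.
Converting: 475.873 m × 3.2808 ft/m ≈ 1561.3 ft.

1561 feet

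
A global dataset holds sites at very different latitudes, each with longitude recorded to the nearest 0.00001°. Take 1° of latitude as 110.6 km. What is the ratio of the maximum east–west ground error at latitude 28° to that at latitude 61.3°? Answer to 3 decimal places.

Rounding to 5 decimal places leaves the longitude within ±5e-06° of the true value.
At 28°: 5e-06° × 110600 × cos 28° = 5e-06 × 110600 × 0.8829 ≈ 0.48827 m.
Error at 61.3° = 5e-06° × 110600 × cos 61.3° ≈ 0.553 × 0.4802 = 0.26556 m.
The ratio reduces to cos 28° / cos 61.3° = 0.8829/0.4802 ≈ 1.8386.

1.839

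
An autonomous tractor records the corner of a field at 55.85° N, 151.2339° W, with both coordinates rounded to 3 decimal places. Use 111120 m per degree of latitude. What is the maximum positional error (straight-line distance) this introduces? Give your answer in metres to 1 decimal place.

Rounding to 3 decimal places leaves each coordinate within ±0.0005° of the true value.
Latitude error → 0.0005 × 111120 = 55.56 m along the meridian.
Longitude error → 0.0005 × 111120 × cos 55.85° = 0.0005 × 111120 × 0.5614 ≈ 31.1892 m.
Worst case both components are at the extreme and orthogonal: √(55.56² + 31.1892²) ≈ 63.7156 m.

63.7 metres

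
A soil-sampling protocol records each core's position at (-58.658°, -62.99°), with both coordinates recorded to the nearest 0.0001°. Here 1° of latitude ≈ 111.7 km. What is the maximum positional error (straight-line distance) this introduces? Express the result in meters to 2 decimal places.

6.30 meters

Rounding to 4 decimal places leaves each coordinate within ±5e-05° of the true value.
North–south component: 5e-05° × 111700 = 5.585 m.
Longitude error → 5e-05 × 111700 × cos 58.658° = 5e-05 × 111700 × 0.5201 ≈ 2.90501 m.
Worst case both components are at the extreme and orthogonal: √(5.585² + 2.90501²) ≈ 6.29534 m.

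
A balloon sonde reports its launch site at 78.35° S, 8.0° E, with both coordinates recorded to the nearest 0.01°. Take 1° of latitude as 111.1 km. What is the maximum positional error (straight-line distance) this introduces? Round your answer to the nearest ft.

1859 ft

Rounding to 2 decimal places leaves each coordinate within ±0.005° of the true value.
N–S: 0.005° × 111100 m/° = 555.5 m.
Longitude error → 0.005 × 111100 × cos 78.35° = 0.005 × 111100 × 0.2019 ≈ 112.174 m.
Combining orthogonally: (555.5² + 112.174²)^½ ≈ 566.713 m.
In feet: 566.713 m ÷ 0.3048 ≈ 1859.3 ft.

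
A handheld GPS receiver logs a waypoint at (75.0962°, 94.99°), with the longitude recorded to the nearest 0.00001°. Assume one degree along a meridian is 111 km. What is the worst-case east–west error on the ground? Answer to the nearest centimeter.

14 centimeters

Rounding to 5 decimal places leaves the longitude within ±5e-06° of the true value.
At latitude 75.0962° a degree of longitude spans 111000 m × cos 75.0962° = 111000 × 0.2572 ≈ 28548.9 m.
Maximum E–W displacement: 5e-06 × 28548.9 = 0.142744 m.
That is 0.142744 m = 14.274 cm.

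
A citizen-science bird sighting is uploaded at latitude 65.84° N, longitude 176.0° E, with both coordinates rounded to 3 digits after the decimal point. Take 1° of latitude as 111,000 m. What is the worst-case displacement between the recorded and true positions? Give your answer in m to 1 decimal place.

60.0 m

Rounding to 3 decimal places leaves each coordinate within ±0.0005° of the true value.
North–south component: 0.0005° × 111000 = 55.5 m.
E–W at 65.84°: 0.0005° × 111000 × cos 65.84° = 0.0005 × 111000 × 0.4093 ≈ 22.7154 m.
Worst case both components are at the extreme and orthogonal: √(55.5² + 22.7154²) ≈ 59.9686 m.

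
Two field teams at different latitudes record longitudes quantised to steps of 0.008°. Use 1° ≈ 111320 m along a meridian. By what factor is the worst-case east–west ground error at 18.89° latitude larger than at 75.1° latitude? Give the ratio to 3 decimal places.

With a 0.008° grid the true value lies within half a step, ±0.008°/2 = ±0.004°, of the stored one.
Error at 18.89° = 0.004° × 111320 × cos 18.89° ≈ 445.28 × 0.9461 = 421.3 m.
Error at 75.1° = 0.004° × 111320 × cos 75.1° ≈ 445.28 × 0.2571 = 114.5 m.
Ratio: 421.3 / 114.5 = cos 18.89° / cos 75.1° ≈ 3.6796.

3.680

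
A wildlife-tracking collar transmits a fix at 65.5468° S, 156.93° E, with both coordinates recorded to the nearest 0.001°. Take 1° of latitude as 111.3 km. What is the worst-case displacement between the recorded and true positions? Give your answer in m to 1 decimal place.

60.2 m

Rounding to 3 decimal places leaves each coordinate within ±0.0005° of the true value.
North–south component: 0.0005° × 111300 = 55.65 m.
Longitude error → 0.0005 × 111300 × cos 65.5468° = 0.0005 × 111300 × 0.4139 ≈ 23.0363 m.
The two errors are perpendicular, so the maximum displacement is √(55.65² + 23.0363²) ≈ 60.2295 m.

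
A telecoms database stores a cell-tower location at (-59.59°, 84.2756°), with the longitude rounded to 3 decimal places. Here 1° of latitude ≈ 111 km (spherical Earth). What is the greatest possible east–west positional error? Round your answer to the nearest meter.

Rounding to 3 decimal places leaves the longitude within ±0.0005° of the true value.
Parallels shrink by cos φ, so at 59.59° a degree of longitude is 111000 × 0.5062 ≈ 56186.5 m.
East–west error: 0.0005° × 56186.5 m/° ≈ 28.0932 m.

28 meters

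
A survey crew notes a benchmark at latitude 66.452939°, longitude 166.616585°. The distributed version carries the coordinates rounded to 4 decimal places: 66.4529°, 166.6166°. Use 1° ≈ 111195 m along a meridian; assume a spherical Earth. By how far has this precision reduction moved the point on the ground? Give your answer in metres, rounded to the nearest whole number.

4 metres

Δlat = 66.452939 − 66.4529 = +0.000039°; Δlon = 166.616585 − 166.6166 = -0.000015°.
N–S: 0.000039° × 111195 m/° = 4.33661 m.
East–west at this latitude: -0.000015° × 111195 × cos 66.4529° ≈ -0.000015 × 44422.7 = -0.666341 m.
Distance: √(4.33661² + 0.666341²) ≈ 4.3875 m.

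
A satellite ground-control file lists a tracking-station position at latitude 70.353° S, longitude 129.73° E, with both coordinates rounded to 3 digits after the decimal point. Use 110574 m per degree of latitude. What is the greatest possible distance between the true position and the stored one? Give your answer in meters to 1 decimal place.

Rounding to 3 decimal places leaves each coordinate within ±0.0005° of the true value.
North–south component: 0.0005° × 110574 = 55.287 m.
Longitude error → 0.0005 × 110574 × cos 70.353° = 0.0005 × 110574 × 0.3362 ≈ 18.5888 m.
Combining orthogonally: (55.287² + 18.5888²)^½ ≈ 58.3284 m.

58.3 meters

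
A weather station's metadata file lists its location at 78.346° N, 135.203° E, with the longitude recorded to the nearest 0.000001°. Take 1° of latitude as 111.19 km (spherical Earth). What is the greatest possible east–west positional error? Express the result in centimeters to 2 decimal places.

Rounding to 6 decimal places leaves the longitude within ±5e-07° of the true value.
Parallels shrink by cos φ, so at 78.346° a degree of longitude is 111190 × 0.2020 ≈ 22460.5 m.
So at most 5e-07° × 22460.5 ≈ 0.0112302 m east–west.
That is 0.0112302 m = 1.123 cm.

1.12 centimeters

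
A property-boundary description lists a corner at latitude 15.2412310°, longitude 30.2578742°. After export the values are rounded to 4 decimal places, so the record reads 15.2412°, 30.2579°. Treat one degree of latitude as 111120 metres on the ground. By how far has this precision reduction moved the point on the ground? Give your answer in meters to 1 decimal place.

Δlat = 15.2412310 − 15.2412 = +0.0000310°; Δlon = 30.2578742 − 30.2579 = -0.0000258°.
North–south shift: 0.0000310 × 111120 = 3.44472 m.
East–west at this latitude: -0.0000258° × 111120 × cos 15.2412° ≈ -0.0000258 × 107212 = -2.76606 m.
Distance: √(3.44472² + 2.76606²) ≈ 4.41783 m.

4.4 meters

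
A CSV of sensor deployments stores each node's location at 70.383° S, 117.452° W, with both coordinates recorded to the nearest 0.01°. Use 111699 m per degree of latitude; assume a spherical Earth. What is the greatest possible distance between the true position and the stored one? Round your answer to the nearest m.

Rounding to 2 decimal places leaves each coordinate within ±0.005° of the true value.
North–south component: 0.005° × 111699 = 558.495 m.
East–west component at 70.383°: 0.005° × 111699 × cos 70.383° ≈ 0.005 × 37500.8 ≈ 187.504 m.
Combining orthogonally: (558.495² + 187.504²)^½ ≈ 589.13 m.

589 m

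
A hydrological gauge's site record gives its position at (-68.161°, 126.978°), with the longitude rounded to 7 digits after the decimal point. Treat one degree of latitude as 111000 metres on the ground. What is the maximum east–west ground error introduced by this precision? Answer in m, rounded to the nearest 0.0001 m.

0.0021 m

Rounding to 7 decimal places leaves the longitude within ±5e-08° of the true value.
At latitude 68.161° a degree of longitude spans 111000 m × cos 68.161° = 111000 × 0.3720 ≈ 41292 m.
So at most 5e-08° × 41292 ≈ 0.0020646 m east–west.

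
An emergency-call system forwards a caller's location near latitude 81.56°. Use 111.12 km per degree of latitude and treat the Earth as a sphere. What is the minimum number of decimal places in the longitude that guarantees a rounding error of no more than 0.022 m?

At 81.56° one degree of longitude covers 111120 × cos 81.56° ≈ 111120 × 0.1468 ≈ 16309.5 m.
With N decimal places the half-ulp bound is 0.5·10⁻ᴺ°, or 0.5·10⁻ᴺ × 16309.5 m on the ground.
Need 0.5 × 16309.5 × 10⁻ᴺ ≤ 0.022 → 10⁻ᴺ ≤ 2.698e-06, so N ≥ 5.57.
At 5 places the error can reach 0.0815 m, but 6 places keeps it to 0.00815 m.

6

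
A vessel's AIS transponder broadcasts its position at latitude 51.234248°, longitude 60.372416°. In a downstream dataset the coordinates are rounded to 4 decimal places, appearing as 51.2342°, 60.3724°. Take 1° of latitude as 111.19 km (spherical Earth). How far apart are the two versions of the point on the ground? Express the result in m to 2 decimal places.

The latitude changed by +0.000048° and the longitude by +0.000016°.
North–south shift: 0.000048 × 111190 = 5.33712 m.
E–W at 51.2342°: 0.000016° × 111190 × cos 51.2342° = 0.000016 × 111190 × 0.6261 ≈ 1.11393 m.
Combined displacement = (5.33712² + 1.11393²)^½ ≈ 5.45213 m.

5.45 m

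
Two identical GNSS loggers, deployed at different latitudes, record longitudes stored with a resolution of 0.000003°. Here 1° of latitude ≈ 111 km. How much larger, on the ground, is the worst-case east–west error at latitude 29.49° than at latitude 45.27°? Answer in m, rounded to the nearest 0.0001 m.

0.0278 m

With a 0.000003° grid the true value lies within half a step, ±0.000003°/2 = ±1.5e-06°, of the stored one.
Error at 29.49° = 1.5e-06° × 111000 × cos 29.49° ≈ 0.1665 × 0.8704 = 0.14493 m.
At 45.27°: 1.5e-06° × 111000 × cos 45.27° = 1.5e-06 × 111000 × 0.7038 ≈ 0.11718 m.
So the lower-latitude error exceeds the higher by 0.14493 − 0.11718 = 0.027751 m.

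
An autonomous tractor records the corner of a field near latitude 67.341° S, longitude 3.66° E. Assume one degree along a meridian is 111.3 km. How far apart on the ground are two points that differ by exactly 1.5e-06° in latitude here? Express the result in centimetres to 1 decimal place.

16.7 centimetres

Along a meridian 1.5e-06° is 1.5e-06 × 111300 = 0.16695 m.
That is 0.16695 m = 16.695 cm.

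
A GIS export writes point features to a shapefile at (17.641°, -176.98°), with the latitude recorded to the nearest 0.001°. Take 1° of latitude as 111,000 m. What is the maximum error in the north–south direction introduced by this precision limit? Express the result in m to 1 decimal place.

55.5 m

Rounding to 3 decimal places leaves the latitude within ±0.0005° of the true value.
Along the meridian that is 0.0005° × 111000 m/° = 55.5 m.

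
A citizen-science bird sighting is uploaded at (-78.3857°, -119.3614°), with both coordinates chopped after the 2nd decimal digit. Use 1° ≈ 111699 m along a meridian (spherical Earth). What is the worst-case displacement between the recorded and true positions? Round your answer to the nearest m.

Truncating at 2 decimal places can drop up to a full unit in the last place, so each coordinate may be off by as much as 0.01°.
Latitude error → 0.01 × 111699 = 1116.99 m along the meridian.
East–west component at 78.3857°: 0.01° × 111699 × cos 78.3857° ≈ 0.01 × 22487.5 ≈ 224.875 m.
Combining orthogonally: (1116.99² + 224.875²)^½ ≈ 1139.4 m.

1139 m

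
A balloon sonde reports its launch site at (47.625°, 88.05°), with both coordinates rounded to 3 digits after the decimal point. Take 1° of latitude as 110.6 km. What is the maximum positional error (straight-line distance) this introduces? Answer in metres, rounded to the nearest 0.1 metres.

Rounding to 3 decimal places leaves each coordinate within ±0.0005° of the true value.
North–south component: 0.0005° × 110600 = 55.3 m.
Longitude error → 0.0005 × 110600 × cos 47.625° = 0.0005 × 110600 × 0.6740 ≈ 37.2711 m.
Combining orthogonally: (55.3² + 37.2711²)^½ ≈ 66.6875 m.

66.7 metres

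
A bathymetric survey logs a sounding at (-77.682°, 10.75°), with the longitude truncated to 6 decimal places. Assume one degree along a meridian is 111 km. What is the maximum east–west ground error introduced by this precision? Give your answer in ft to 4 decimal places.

0.0777 ft

Truncating at 6 decimal places can drop up to a full unit in the last place, so the longitude may be off by as much as 1e-06°.
One degree of longitude at 77.682° is 111000 × cos 77.682° ≈ 111000 × 0.2133 = 23680.4 m.
So at most 1e-06° × 23680.4 ≈ 0.0236804 m east–west.
Converting: 0.0236804 m × 3.2808 ft/m ≈ 0.077692 ft.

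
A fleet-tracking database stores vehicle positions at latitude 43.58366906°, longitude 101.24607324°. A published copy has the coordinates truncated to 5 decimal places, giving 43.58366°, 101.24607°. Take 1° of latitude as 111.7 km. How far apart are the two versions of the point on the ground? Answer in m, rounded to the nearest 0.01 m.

1.05 m

The latitude changed by +0.00000906° and the longitude by +0.00000324°.
North–south shift: 0.00000906 × 111700 = 1.012 m.
E–W at 43.5837°: 0.00000324° × 111700 × cos 43.5837° = 0.00000324 × 111700 × 0.7244 ≈ 0.262155 m.
Distance: √(1.012² + 0.262155²) ≈ 1.04541 m.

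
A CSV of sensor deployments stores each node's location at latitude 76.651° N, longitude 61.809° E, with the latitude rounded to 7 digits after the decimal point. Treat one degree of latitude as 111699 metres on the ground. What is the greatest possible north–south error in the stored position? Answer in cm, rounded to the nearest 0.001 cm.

0.558 cm

Rounding to 7 decimal places leaves the latitude within ±5e-08° of the true value.
So the N–S error is at most 5e-08 × 111699 = 0.00558495 m.
That is 0.00558495 m = 0.55849 cm.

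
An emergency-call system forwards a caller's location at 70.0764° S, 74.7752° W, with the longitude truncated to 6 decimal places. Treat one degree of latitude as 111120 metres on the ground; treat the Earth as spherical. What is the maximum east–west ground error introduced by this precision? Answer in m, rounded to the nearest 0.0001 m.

0.0379 m

Truncating at 6 decimal places can drop up to a full unit in the last place, so the longitude may be off by as much as 1e-06°.
At latitude 70.0764° a degree of longitude spans 111120 m × cos 70.0764° = 111120 × 0.3408 ≈ 37866 m.
So at most 1e-06° × 37866 ≈ 0.037866 m east–west.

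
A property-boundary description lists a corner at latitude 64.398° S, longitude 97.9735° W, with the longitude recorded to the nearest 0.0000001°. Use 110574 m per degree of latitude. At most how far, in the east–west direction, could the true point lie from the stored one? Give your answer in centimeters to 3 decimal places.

Rounding to 7 decimal places leaves the longitude within ±5e-08° of the true value.
Parallels shrink by cos φ, so at 64.398° a degree of longitude is 110574 × 0.4321 ≈ 47780.9 m.
East–west error: 5e-08° × 47780.9 m/° ≈ 0.00238905 m.
That is 0.00238905 m = 0.2389 cm.

0.239 centimeters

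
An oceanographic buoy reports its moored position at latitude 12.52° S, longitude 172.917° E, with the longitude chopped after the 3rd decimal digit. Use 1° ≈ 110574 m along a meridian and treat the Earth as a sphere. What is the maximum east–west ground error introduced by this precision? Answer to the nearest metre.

Truncating at 3 decimal places can drop up to a full unit in the last place, so the longitude may be off by as much as 0.001°.
At latitude 12.52° a degree of longitude spans 110574 m × cos 12.52° = 110574 × 0.9762 ≈ 107945 m.
East–west error: 0.001° × 107945 m/° ≈ 107.945 m.

108 metres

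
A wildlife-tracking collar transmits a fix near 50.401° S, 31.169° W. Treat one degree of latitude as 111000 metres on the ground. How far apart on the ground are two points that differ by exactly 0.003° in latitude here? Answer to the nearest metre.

333 metres

0.003° × 111000 m/° = 333 m.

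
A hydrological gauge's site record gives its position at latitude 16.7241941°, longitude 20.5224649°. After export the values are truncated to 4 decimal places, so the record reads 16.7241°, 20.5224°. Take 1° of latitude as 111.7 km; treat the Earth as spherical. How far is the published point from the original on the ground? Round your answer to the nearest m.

Δlat = 16.7241941 − 16.7241 = +0.0000941°; Δlon = 20.5224649 − 20.5224 = +0.0000649°.
N–S: 0.0000941° × 111700 m/° = 10.511 m.
East–west at this latitude: 0.0000649° × 111700 × cos 16.7241° ≈ 0.0000649 × 106975 = 6.94269 m.
Distance: √(10.511² + 6.94269²) ≈ 12.5969 m.

13 m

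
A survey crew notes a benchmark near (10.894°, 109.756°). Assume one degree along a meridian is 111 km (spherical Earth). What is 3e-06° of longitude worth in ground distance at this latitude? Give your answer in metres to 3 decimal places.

3e-06° of longitude at 10.894° is 3e-06 × 111000 × cos 10.894° ≈ 3e-06 × 109000 = 0.326999 m.

0.327 metres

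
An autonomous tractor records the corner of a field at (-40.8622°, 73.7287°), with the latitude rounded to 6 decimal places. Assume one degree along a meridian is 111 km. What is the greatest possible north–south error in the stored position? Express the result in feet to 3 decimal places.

0.182 feet

Rounding to 6 decimal places leaves the latitude within ±5e-07° of the true value.
Along the meridian that is 5e-07° × 111000 m/° = 0.0555 m.
In feet: 0.0555 m ÷ 0.3048 ≈ 0.18209 ft.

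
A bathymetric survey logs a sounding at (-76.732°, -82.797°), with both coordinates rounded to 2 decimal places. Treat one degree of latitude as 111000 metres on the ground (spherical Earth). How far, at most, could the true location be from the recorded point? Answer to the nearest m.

569 m

Rounding to 2 decimal places leaves each coordinate within ±0.005° of the true value.
Latitude error → 0.005 × 111000 = 555 m along the meridian.
East–west component at 76.732°: 0.005° × 111000 × cos 76.732° ≈ 0.005 × 25475.2 ≈ 127.376 m.
Worst case both components are at the extreme and orthogonal: √(555² + 127.376²) ≈ 569.429 m.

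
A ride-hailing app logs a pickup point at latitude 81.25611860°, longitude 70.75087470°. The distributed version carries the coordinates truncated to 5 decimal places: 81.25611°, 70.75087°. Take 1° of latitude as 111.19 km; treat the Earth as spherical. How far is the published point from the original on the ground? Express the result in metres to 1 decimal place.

1.0 metres

Δlat = 81.25611860 − 81.25611 = +0.00000860°; Δlon = 70.75087470 − 70.75087 = +0.00000470°.
N–S: 0.00000860° × 111190 m/° = 0.956234 m.
East–west at this latitude: 0.00000470° × 111190 × cos 81.2561° ≈ 0.00000470 × 16902.9 = 0.0794435 m.
Distance: √(0.956234² + 0.0794435²) ≈ 0.959528 m.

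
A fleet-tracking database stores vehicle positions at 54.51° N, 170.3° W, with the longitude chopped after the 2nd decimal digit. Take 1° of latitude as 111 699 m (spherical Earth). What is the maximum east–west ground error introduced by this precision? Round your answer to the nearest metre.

Truncating at 2 decimal places can drop up to a full unit in the last place, so the longitude may be off by as much as 0.01°.
At latitude 54.51° a degree of longitude spans 111699 m × cos 54.51° = 111699 × 0.5806 ≈ 64848.1 m.
Maximum E–W displacement: 0.01 × 64848.1 = 648.481 m.

648 metres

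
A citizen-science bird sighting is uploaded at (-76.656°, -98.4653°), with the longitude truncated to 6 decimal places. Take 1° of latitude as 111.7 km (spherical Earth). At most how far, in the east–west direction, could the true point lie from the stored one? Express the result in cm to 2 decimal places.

2.58 cm

Truncating at 6 decimal places can drop up to a full unit in the last place, so the longitude may be off by as much as 1e-06°.
Parallels shrink by cos φ, so at 76.656° a degree of longitude is 111700 × 0.2308 ≈ 25780 m.
Maximum E–W displacement: 1e-06 × 25780 = 0.02578 m.
That is 0.02578 m = 2.578 cm.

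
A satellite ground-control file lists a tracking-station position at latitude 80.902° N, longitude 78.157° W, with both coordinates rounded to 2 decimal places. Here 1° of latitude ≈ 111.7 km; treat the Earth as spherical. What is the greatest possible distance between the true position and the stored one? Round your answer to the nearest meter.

565 meters

Rounding to 2 decimal places leaves each coordinate within ±0.005° of the true value.
Latitude error → 0.005 × 111700 = 558.5 m along the meridian.
Longitude error → 0.005 × 111700 × cos 80.902° = 0.005 × 111700 × 0.1581 ≈ 88.312 m.
Combining orthogonally: (558.5² + 88.312²)^½ ≈ 565.439 m.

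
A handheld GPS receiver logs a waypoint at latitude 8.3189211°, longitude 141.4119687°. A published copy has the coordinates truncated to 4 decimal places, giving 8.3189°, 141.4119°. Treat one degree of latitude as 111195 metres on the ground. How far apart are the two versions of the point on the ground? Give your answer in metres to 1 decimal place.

7.9 metres

Δlat = 8.3189211 − 8.3189 = +0.0000211°; Δlon = 141.4119687 − 141.4119 = +0.0000687°.
North–south shift: 0.0000211 × 111195 = 2.34621 m.
East–west at this latitude: 0.0000687° × 111195 × cos 8.3189° ≈ 0.0000687 × 110025 = 7.55872 m.
Combined displacement = (2.34621² + 7.55872²)^½ ≈ 7.91448 m.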